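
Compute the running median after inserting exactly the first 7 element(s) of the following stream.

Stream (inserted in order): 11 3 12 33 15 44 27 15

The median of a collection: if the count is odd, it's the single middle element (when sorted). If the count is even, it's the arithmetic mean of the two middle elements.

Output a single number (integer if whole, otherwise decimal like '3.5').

Step 1: insert 11 -> lo=[11] (size 1, max 11) hi=[] (size 0) -> median=11
Step 2: insert 3 -> lo=[3] (size 1, max 3) hi=[11] (size 1, min 11) -> median=7
Step 3: insert 12 -> lo=[3, 11] (size 2, max 11) hi=[12] (size 1, min 12) -> median=11
Step 4: insert 33 -> lo=[3, 11] (size 2, max 11) hi=[12, 33] (size 2, min 12) -> median=11.5
Step 5: insert 15 -> lo=[3, 11, 12] (size 3, max 12) hi=[15, 33] (size 2, min 15) -> median=12
Step 6: insert 44 -> lo=[3, 11, 12] (size 3, max 12) hi=[15, 33, 44] (size 3, min 15) -> median=13.5
Step 7: insert 27 -> lo=[3, 11, 12, 15] (size 4, max 15) hi=[27, 33, 44] (size 3, min 27) -> median=15

Answer: 15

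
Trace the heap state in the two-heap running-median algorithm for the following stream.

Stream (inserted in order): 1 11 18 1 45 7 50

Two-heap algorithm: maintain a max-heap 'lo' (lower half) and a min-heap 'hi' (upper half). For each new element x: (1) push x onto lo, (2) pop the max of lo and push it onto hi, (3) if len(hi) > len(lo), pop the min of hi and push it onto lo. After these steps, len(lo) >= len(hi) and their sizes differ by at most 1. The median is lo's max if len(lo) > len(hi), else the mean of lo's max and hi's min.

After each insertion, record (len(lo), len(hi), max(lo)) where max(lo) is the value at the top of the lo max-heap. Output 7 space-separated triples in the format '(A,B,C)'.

Step 1: insert 1 -> lo=[1] hi=[] -> (len(lo)=1, len(hi)=0, max(lo)=1)
Step 2: insert 11 -> lo=[1] hi=[11] -> (len(lo)=1, len(hi)=1, max(lo)=1)
Step 3: insert 18 -> lo=[1, 11] hi=[18] -> (len(lo)=2, len(hi)=1, max(lo)=11)
Step 4: insert 1 -> lo=[1, 1] hi=[11, 18] -> (len(lo)=2, len(hi)=2, max(lo)=1)
Step 5: insert 45 -> lo=[1, 1, 11] hi=[18, 45] -> (len(lo)=3, len(hi)=2, max(lo)=11)
Step 6: insert 7 -> lo=[1, 1, 7] hi=[11, 18, 45] -> (len(lo)=3, len(hi)=3, max(lo)=7)
Step 7: insert 50 -> lo=[1, 1, 7, 11] hi=[18, 45, 50] -> (len(lo)=4, len(hi)=3, max(lo)=11)

Answer: (1,0,1) (1,1,1) (2,1,11) (2,2,1) (3,2,11) (3,3,7) (4,3,11)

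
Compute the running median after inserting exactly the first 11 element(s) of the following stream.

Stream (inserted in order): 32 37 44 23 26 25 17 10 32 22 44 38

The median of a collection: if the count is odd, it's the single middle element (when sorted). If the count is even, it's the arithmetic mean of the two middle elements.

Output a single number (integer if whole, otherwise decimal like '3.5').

Answer: 26

Derivation:
Step 1: insert 32 -> lo=[32] (size 1, max 32) hi=[] (size 0) -> median=32
Step 2: insert 37 -> lo=[32] (size 1, max 32) hi=[37] (size 1, min 37) -> median=34.5
Step 3: insert 44 -> lo=[32, 37] (size 2, max 37) hi=[44] (size 1, min 44) -> median=37
Step 4: insert 23 -> lo=[23, 32] (size 2, max 32) hi=[37, 44] (size 2, min 37) -> median=34.5
Step 5: insert 26 -> lo=[23, 26, 32] (size 3, max 32) hi=[37, 44] (size 2, min 37) -> median=32
Step 6: insert 25 -> lo=[23, 25, 26] (size 3, max 26) hi=[32, 37, 44] (size 3, min 32) -> median=29
Step 7: insert 17 -> lo=[17, 23, 25, 26] (size 4, max 26) hi=[32, 37, 44] (size 3, min 32) -> median=26
Step 8: insert 10 -> lo=[10, 17, 23, 25] (size 4, max 25) hi=[26, 32, 37, 44] (size 4, min 26) -> median=25.5
Step 9: insert 32 -> lo=[10, 17, 23, 25, 26] (size 5, max 26) hi=[32, 32, 37, 44] (size 4, min 32) -> median=26
Step 10: insert 22 -> lo=[10, 17, 22, 23, 25] (size 5, max 25) hi=[26, 32, 32, 37, 44] (size 5, min 26) -> median=25.5
Step 11: insert 44 -> lo=[10, 17, 22, 23, 25, 26] (size 6, max 26) hi=[32, 32, 37, 44, 44] (size 5, min 32) -> median=26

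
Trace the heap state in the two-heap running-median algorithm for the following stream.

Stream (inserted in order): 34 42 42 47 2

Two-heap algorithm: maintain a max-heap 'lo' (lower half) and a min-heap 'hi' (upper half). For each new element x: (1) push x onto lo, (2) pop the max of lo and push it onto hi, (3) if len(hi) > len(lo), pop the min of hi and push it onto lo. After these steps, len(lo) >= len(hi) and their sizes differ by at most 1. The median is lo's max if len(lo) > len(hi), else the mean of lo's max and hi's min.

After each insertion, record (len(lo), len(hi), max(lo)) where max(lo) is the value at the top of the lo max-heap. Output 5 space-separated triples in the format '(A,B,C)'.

Answer: (1,0,34) (1,1,34) (2,1,42) (2,2,42) (3,2,42)

Derivation:
Step 1: insert 34 -> lo=[34] hi=[] -> (len(lo)=1, len(hi)=0, max(lo)=34)
Step 2: insert 42 -> lo=[34] hi=[42] -> (len(lo)=1, len(hi)=1, max(lo)=34)
Step 3: insert 42 -> lo=[34, 42] hi=[42] -> (len(lo)=2, len(hi)=1, max(lo)=42)
Step 4: insert 47 -> lo=[34, 42] hi=[42, 47] -> (len(lo)=2, len(hi)=2, max(lo)=42)
Step 5: insert 2 -> lo=[2, 34, 42] hi=[42, 47] -> (len(lo)=3, len(hi)=2, max(lo)=42)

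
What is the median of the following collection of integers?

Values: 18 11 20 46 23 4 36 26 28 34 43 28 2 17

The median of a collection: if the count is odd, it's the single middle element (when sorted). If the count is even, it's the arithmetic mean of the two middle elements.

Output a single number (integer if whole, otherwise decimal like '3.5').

Answer: 24.5

Derivation:
Step 1: insert 18 -> lo=[18] (size 1, max 18) hi=[] (size 0) -> median=18
Step 2: insert 11 -> lo=[11] (size 1, max 11) hi=[18] (size 1, min 18) -> median=14.5
Step 3: insert 20 -> lo=[11, 18] (size 2, max 18) hi=[20] (size 1, min 20) -> median=18
Step 4: insert 46 -> lo=[11, 18] (size 2, max 18) hi=[20, 46] (size 2, min 20) -> median=19
Step 5: insert 23 -> lo=[11, 18, 20] (size 3, max 20) hi=[23, 46] (size 2, min 23) -> median=20
Step 6: insert 4 -> lo=[4, 11, 18] (size 3, max 18) hi=[20, 23, 46] (size 3, min 20) -> median=19
Step 7: insert 36 -> lo=[4, 11, 18, 20] (size 4, max 20) hi=[23, 36, 46] (size 3, min 23) -> median=20
Step 8: insert 26 -> lo=[4, 11, 18, 20] (size 4, max 20) hi=[23, 26, 36, 46] (size 4, min 23) -> median=21.5
Step 9: insert 28 -> lo=[4, 11, 18, 20, 23] (size 5, max 23) hi=[26, 28, 36, 46] (size 4, min 26) -> median=23
Step 10: insert 34 -> lo=[4, 11, 18, 20, 23] (size 5, max 23) hi=[26, 28, 34, 36, 46] (size 5, min 26) -> median=24.5
Step 11: insert 43 -> lo=[4, 11, 18, 20, 23, 26] (size 6, max 26) hi=[28, 34, 36, 43, 46] (size 5, min 28) -> median=26
Step 12: insert 28 -> lo=[4, 11, 18, 20, 23, 26] (size 6, max 26) hi=[28, 28, 34, 36, 43, 46] (size 6, min 28) -> median=27
Step 13: insert 2 -> lo=[2, 4, 11, 18, 20, 23, 26] (size 7, max 26) hi=[28, 28, 34, 36, 43, 46] (size 6, min 28) -> median=26
Step 14: insert 17 -> lo=[2, 4, 11, 17, 18, 20, 23] (size 7, max 23) hi=[26, 28, 28, 34, 36, 43, 46] (size 7, min 26) -> median=24.5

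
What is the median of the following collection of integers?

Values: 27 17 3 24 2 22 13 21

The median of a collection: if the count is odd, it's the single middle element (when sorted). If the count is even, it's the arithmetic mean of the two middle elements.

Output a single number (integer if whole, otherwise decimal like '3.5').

Step 1: insert 27 -> lo=[27] (size 1, max 27) hi=[] (size 0) -> median=27
Step 2: insert 17 -> lo=[17] (size 1, max 17) hi=[27] (size 1, min 27) -> median=22
Step 3: insert 3 -> lo=[3, 17] (size 2, max 17) hi=[27] (size 1, min 27) -> median=17
Step 4: insert 24 -> lo=[3, 17] (size 2, max 17) hi=[24, 27] (size 2, min 24) -> median=20.5
Step 5: insert 2 -> lo=[2, 3, 17] (size 3, max 17) hi=[24, 27] (size 2, min 24) -> median=17
Step 6: insert 22 -> lo=[2, 3, 17] (size 3, max 17) hi=[22, 24, 27] (size 3, min 22) -> median=19.5
Step 7: insert 13 -> lo=[2, 3, 13, 17] (size 4, max 17) hi=[22, 24, 27] (size 3, min 22) -> median=17
Step 8: insert 21 -> lo=[2, 3, 13, 17] (size 4, max 17) hi=[21, 22, 24, 27] (size 4, min 21) -> median=19

Answer: 19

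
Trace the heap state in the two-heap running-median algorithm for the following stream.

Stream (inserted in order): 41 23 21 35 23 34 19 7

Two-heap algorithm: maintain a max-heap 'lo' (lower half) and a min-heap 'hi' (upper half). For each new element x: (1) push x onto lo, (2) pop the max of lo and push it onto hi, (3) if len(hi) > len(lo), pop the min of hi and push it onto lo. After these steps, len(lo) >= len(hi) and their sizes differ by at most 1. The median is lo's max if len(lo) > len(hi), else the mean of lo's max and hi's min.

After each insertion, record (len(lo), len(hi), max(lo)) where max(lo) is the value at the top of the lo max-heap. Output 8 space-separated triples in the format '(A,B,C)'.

Answer: (1,0,41) (1,1,23) (2,1,23) (2,2,23) (3,2,23) (3,3,23) (4,3,23) (4,4,23)

Derivation:
Step 1: insert 41 -> lo=[41] hi=[] -> (len(lo)=1, len(hi)=0, max(lo)=41)
Step 2: insert 23 -> lo=[23] hi=[41] -> (len(lo)=1, len(hi)=1, max(lo)=23)
Step 3: insert 21 -> lo=[21, 23] hi=[41] -> (len(lo)=2, len(hi)=1, max(lo)=23)
Step 4: insert 35 -> lo=[21, 23] hi=[35, 41] -> (len(lo)=2, len(hi)=2, max(lo)=23)
Step 5: insert 23 -> lo=[21, 23, 23] hi=[35, 41] -> (len(lo)=3, len(hi)=2, max(lo)=23)
Step 6: insert 34 -> lo=[21, 23, 23] hi=[34, 35, 41] -> (len(lo)=3, len(hi)=3, max(lo)=23)
Step 7: insert 19 -> lo=[19, 21, 23, 23] hi=[34, 35, 41] -> (len(lo)=4, len(hi)=3, max(lo)=23)
Step 8: insert 7 -> lo=[7, 19, 21, 23] hi=[23, 34, 35, 41] -> (len(lo)=4, len(hi)=4, max(lo)=23)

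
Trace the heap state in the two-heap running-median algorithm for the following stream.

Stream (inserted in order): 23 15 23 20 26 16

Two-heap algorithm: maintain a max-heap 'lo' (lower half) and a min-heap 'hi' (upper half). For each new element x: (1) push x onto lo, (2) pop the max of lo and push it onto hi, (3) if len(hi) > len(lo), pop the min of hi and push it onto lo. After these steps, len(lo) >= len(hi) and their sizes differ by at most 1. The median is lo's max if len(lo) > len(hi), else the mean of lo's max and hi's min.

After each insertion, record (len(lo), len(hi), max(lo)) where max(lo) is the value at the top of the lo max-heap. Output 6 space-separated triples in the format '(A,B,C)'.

Step 1: insert 23 -> lo=[23] hi=[] -> (len(lo)=1, len(hi)=0, max(lo)=23)
Step 2: insert 15 -> lo=[15] hi=[23] -> (len(lo)=1, len(hi)=1, max(lo)=15)
Step 3: insert 23 -> lo=[15, 23] hi=[23] -> (len(lo)=2, len(hi)=1, max(lo)=23)
Step 4: insert 20 -> lo=[15, 20] hi=[23, 23] -> (len(lo)=2, len(hi)=2, max(lo)=20)
Step 5: insert 26 -> lo=[15, 20, 23] hi=[23, 26] -> (len(lo)=3, len(hi)=2, max(lo)=23)
Step 6: insert 16 -> lo=[15, 16, 20] hi=[23, 23, 26] -> (len(lo)=3, len(hi)=3, max(lo)=20)

Answer: (1,0,23) (1,1,15) (2,1,23) (2,2,20) (3,2,23) (3,3,20)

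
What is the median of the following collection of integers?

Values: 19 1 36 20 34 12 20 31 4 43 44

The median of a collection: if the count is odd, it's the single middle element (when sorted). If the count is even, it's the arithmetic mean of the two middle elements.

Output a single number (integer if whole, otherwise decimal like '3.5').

Answer: 20

Derivation:
Step 1: insert 19 -> lo=[19] (size 1, max 19) hi=[] (size 0) -> median=19
Step 2: insert 1 -> lo=[1] (size 1, max 1) hi=[19] (size 1, min 19) -> median=10
Step 3: insert 36 -> lo=[1, 19] (size 2, max 19) hi=[36] (size 1, min 36) -> median=19
Step 4: insert 20 -> lo=[1, 19] (size 2, max 19) hi=[20, 36] (size 2, min 20) -> median=19.5
Step 5: insert 34 -> lo=[1, 19, 20] (size 3, max 20) hi=[34, 36] (size 2, min 34) -> median=20
Step 6: insert 12 -> lo=[1, 12, 19] (size 3, max 19) hi=[20, 34, 36] (size 3, min 20) -> median=19.5
Step 7: insert 20 -> lo=[1, 12, 19, 20] (size 4, max 20) hi=[20, 34, 36] (size 3, min 20) -> median=20
Step 8: insert 31 -> lo=[1, 12, 19, 20] (size 4, max 20) hi=[20, 31, 34, 36] (size 4, min 20) -> median=20
Step 9: insert 4 -> lo=[1, 4, 12, 19, 20] (size 5, max 20) hi=[20, 31, 34, 36] (size 4, min 20) -> median=20
Step 10: insert 43 -> lo=[1, 4, 12, 19, 20] (size 5, max 20) hi=[20, 31, 34, 36, 43] (size 5, min 20) -> median=20
Step 11: insert 44 -> lo=[1, 4, 12, 19, 20, 20] (size 6, max 20) hi=[31, 34, 36, 43, 44] (size 5, min 31) -> median=20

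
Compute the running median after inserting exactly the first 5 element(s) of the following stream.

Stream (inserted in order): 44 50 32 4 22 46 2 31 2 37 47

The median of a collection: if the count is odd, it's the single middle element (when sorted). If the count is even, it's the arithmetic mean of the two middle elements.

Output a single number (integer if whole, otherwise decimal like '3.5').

Answer: 32

Derivation:
Step 1: insert 44 -> lo=[44] (size 1, max 44) hi=[] (size 0) -> median=44
Step 2: insert 50 -> lo=[44] (size 1, max 44) hi=[50] (size 1, min 50) -> median=47
Step 3: insert 32 -> lo=[32, 44] (size 2, max 44) hi=[50] (size 1, min 50) -> median=44
Step 4: insert 4 -> lo=[4, 32] (size 2, max 32) hi=[44, 50] (size 2, min 44) -> median=38
Step 5: insert 22 -> lo=[4, 22, 32] (size 3, max 32) hi=[44, 50] (size 2, min 44) -> median=32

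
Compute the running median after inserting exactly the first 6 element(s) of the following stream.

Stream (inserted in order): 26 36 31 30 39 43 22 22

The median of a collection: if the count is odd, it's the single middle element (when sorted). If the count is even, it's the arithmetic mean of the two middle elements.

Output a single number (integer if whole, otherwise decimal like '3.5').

Answer: 33.5

Derivation:
Step 1: insert 26 -> lo=[26] (size 1, max 26) hi=[] (size 0) -> median=26
Step 2: insert 36 -> lo=[26] (size 1, max 26) hi=[36] (size 1, min 36) -> median=31
Step 3: insert 31 -> lo=[26, 31] (size 2, max 31) hi=[36] (size 1, min 36) -> median=31
Step 4: insert 30 -> lo=[26, 30] (size 2, max 30) hi=[31, 36] (size 2, min 31) -> median=30.5
Step 5: insert 39 -> lo=[26, 30, 31] (size 3, max 31) hi=[36, 39] (size 2, min 36) -> median=31
Step 6: insert 43 -> lo=[26, 30, 31] (size 3, max 31) hi=[36, 39, 43] (size 3, min 36) -> median=33.5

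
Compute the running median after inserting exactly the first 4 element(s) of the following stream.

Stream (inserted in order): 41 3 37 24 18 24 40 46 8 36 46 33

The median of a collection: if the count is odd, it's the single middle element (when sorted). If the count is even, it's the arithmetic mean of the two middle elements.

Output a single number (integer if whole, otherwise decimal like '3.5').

Answer: 30.5

Derivation:
Step 1: insert 41 -> lo=[41] (size 1, max 41) hi=[] (size 0) -> median=41
Step 2: insert 3 -> lo=[3] (size 1, max 3) hi=[41] (size 1, min 41) -> median=22
Step 3: insert 37 -> lo=[3, 37] (size 2, max 37) hi=[41] (size 1, min 41) -> median=37
Step 4: insert 24 -> lo=[3, 24] (size 2, max 24) hi=[37, 41] (size 2, min 37) -> median=30.5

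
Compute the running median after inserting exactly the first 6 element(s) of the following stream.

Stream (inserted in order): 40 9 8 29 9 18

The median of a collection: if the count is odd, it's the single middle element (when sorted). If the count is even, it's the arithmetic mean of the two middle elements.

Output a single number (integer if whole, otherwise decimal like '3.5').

Step 1: insert 40 -> lo=[40] (size 1, max 40) hi=[] (size 0) -> median=40
Step 2: insert 9 -> lo=[9] (size 1, max 9) hi=[40] (size 1, min 40) -> median=24.5
Step 3: insert 8 -> lo=[8, 9] (size 2, max 9) hi=[40] (size 1, min 40) -> median=9
Step 4: insert 29 -> lo=[8, 9] (size 2, max 9) hi=[29, 40] (size 2, min 29) -> median=19
Step 5: insert 9 -> lo=[8, 9, 9] (size 3, max 9) hi=[29, 40] (size 2, min 29) -> median=9
Step 6: insert 18 -> lo=[8, 9, 9] (size 3, max 9) hi=[18, 29, 40] (size 3, min 18) -> median=13.5

Answer: 13.5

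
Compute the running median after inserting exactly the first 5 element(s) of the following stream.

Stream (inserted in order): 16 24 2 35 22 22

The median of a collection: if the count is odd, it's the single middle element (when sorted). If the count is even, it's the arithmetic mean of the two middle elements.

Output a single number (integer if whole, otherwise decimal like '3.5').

Step 1: insert 16 -> lo=[16] (size 1, max 16) hi=[] (size 0) -> median=16
Step 2: insert 24 -> lo=[16] (size 1, max 16) hi=[24] (size 1, min 24) -> median=20
Step 3: insert 2 -> lo=[2, 16] (size 2, max 16) hi=[24] (size 1, min 24) -> median=16
Step 4: insert 35 -> lo=[2, 16] (size 2, max 16) hi=[24, 35] (size 2, min 24) -> median=20
Step 5: insert 22 -> lo=[2, 16, 22] (size 3, max 22) hi=[24, 35] (size 2, min 24) -> median=22

Answer: 22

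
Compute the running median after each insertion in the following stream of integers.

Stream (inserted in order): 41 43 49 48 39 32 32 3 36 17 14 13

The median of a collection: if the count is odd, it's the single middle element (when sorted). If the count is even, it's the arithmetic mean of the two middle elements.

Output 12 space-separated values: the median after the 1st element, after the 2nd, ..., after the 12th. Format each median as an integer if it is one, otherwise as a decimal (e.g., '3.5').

Answer: 41 42 43 45.5 43 42 41 40 39 37.5 36 34

Derivation:
Step 1: insert 41 -> lo=[41] (size 1, max 41) hi=[] (size 0) -> median=41
Step 2: insert 43 -> lo=[41] (size 1, max 41) hi=[43] (size 1, min 43) -> median=42
Step 3: insert 49 -> lo=[41, 43] (size 2, max 43) hi=[49] (size 1, min 49) -> median=43
Step 4: insert 48 -> lo=[41, 43] (size 2, max 43) hi=[48, 49] (size 2, min 48) -> median=45.5
Step 5: insert 39 -> lo=[39, 41, 43] (size 3, max 43) hi=[48, 49] (size 2, min 48) -> median=43
Step 6: insert 32 -> lo=[32, 39, 41] (size 3, max 41) hi=[43, 48, 49] (size 3, min 43) -> median=42
Step 7: insert 32 -> lo=[32, 32, 39, 41] (size 4, max 41) hi=[43, 48, 49] (size 3, min 43) -> median=41
Step 8: insert 3 -> lo=[3, 32, 32, 39] (size 4, max 39) hi=[41, 43, 48, 49] (size 4, min 41) -> median=40
Step 9: insert 36 -> lo=[3, 32, 32, 36, 39] (size 5, max 39) hi=[41, 43, 48, 49] (size 4, min 41) -> median=39
Step 10: insert 17 -> lo=[3, 17, 32, 32, 36] (size 5, max 36) hi=[39, 41, 43, 48, 49] (size 5, min 39) -> median=37.5
Step 11: insert 14 -> lo=[3, 14, 17, 32, 32, 36] (size 6, max 36) hi=[39, 41, 43, 48, 49] (size 5, min 39) -> median=36
Step 12: insert 13 -> lo=[3, 13, 14, 17, 32, 32] (size 6, max 32) hi=[36, 39, 41, 43, 48, 49] (size 6, min 36) -> median=34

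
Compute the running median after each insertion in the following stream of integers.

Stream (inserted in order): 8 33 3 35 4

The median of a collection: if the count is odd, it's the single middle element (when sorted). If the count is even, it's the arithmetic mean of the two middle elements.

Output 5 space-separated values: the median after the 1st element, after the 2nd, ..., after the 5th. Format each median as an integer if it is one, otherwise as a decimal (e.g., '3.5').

Answer: 8 20.5 8 20.5 8

Derivation:
Step 1: insert 8 -> lo=[8] (size 1, max 8) hi=[] (size 0) -> median=8
Step 2: insert 33 -> lo=[8] (size 1, max 8) hi=[33] (size 1, min 33) -> median=20.5
Step 3: insert 3 -> lo=[3, 8] (size 2, max 8) hi=[33] (size 1, min 33) -> median=8
Step 4: insert 35 -> lo=[3, 8] (size 2, max 8) hi=[33, 35] (size 2, min 33) -> median=20.5
Step 5: insert 4 -> lo=[3, 4, 8] (size 3, max 8) hi=[33, 35] (size 2, min 33) -> median=8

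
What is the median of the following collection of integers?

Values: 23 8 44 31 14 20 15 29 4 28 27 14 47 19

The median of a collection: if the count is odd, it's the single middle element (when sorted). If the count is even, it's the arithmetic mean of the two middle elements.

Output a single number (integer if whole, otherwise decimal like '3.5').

Answer: 21.5

Derivation:
Step 1: insert 23 -> lo=[23] (size 1, max 23) hi=[] (size 0) -> median=23
Step 2: insert 8 -> lo=[8] (size 1, max 8) hi=[23] (size 1, min 23) -> median=15.5
Step 3: insert 44 -> lo=[8, 23] (size 2, max 23) hi=[44] (size 1, min 44) -> median=23
Step 4: insert 31 -> lo=[8, 23] (size 2, max 23) hi=[31, 44] (size 2, min 31) -> median=27
Step 5: insert 14 -> lo=[8, 14, 23] (size 3, max 23) hi=[31, 44] (size 2, min 31) -> median=23
Step 6: insert 20 -> lo=[8, 14, 20] (size 3, max 20) hi=[23, 31, 44] (size 3, min 23) -> median=21.5
Step 7: insert 15 -> lo=[8, 14, 15, 20] (size 4, max 20) hi=[23, 31, 44] (size 3, min 23) -> median=20
Step 8: insert 29 -> lo=[8, 14, 15, 20] (size 4, max 20) hi=[23, 29, 31, 44] (size 4, min 23) -> median=21.5
Step 9: insert 4 -> lo=[4, 8, 14, 15, 20] (size 5, max 20) hi=[23, 29, 31, 44] (size 4, min 23) -> median=20
Step 10: insert 28 -> lo=[4, 8, 14, 15, 20] (size 5, max 20) hi=[23, 28, 29, 31, 44] (size 5, min 23) -> median=21.5
Step 11: insert 27 -> lo=[4, 8, 14, 15, 20, 23] (size 6, max 23) hi=[27, 28, 29, 31, 44] (size 5, min 27) -> median=23
Step 12: insert 14 -> lo=[4, 8, 14, 14, 15, 20] (size 6, max 20) hi=[23, 27, 28, 29, 31, 44] (size 6, min 23) -> median=21.5
Step 13: insert 47 -> lo=[4, 8, 14, 14, 15, 20, 23] (size 7, max 23) hi=[27, 28, 29, 31, 44, 47] (size 6, min 27) -> median=23
Step 14: insert 19 -> lo=[4, 8, 14, 14, 15, 19, 20] (size 7, max 20) hi=[23, 27, 28, 29, 31, 44, 47] (size 7, min 23) -> median=21.5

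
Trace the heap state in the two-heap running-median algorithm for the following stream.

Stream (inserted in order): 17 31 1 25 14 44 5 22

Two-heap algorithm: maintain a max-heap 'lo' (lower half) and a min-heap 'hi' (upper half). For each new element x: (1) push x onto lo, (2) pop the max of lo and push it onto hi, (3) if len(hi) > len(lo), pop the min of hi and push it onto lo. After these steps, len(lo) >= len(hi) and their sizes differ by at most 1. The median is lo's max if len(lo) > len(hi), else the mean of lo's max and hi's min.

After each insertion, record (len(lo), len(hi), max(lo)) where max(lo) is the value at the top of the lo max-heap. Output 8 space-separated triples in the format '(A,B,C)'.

Answer: (1,0,17) (1,1,17) (2,1,17) (2,2,17) (3,2,17) (3,3,17) (4,3,17) (4,4,17)

Derivation:
Step 1: insert 17 -> lo=[17] hi=[] -> (len(lo)=1, len(hi)=0, max(lo)=17)
Step 2: insert 31 -> lo=[17] hi=[31] -> (len(lo)=1, len(hi)=1, max(lo)=17)
Step 3: insert 1 -> lo=[1, 17] hi=[31] -> (len(lo)=2, len(hi)=1, max(lo)=17)
Step 4: insert 25 -> lo=[1, 17] hi=[25, 31] -> (len(lo)=2, len(hi)=2, max(lo)=17)
Step 5: insert 14 -> lo=[1, 14, 17] hi=[25, 31] -> (len(lo)=3, len(hi)=2, max(lo)=17)
Step 6: insert 44 -> lo=[1, 14, 17] hi=[25, 31, 44] -> (len(lo)=3, len(hi)=3, max(lo)=17)
Step 7: insert 5 -> lo=[1, 5, 14, 17] hi=[25, 31, 44] -> (len(lo)=4, len(hi)=3, max(lo)=17)
Step 8: insert 22 -> lo=[1, 5, 14, 17] hi=[22, 25, 31, 44] -> (len(lo)=4, len(hi)=4, max(lo)=17)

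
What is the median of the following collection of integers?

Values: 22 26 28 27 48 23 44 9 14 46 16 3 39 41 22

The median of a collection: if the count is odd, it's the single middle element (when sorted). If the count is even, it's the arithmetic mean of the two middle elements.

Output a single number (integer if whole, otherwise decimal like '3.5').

Answer: 26

Derivation:
Step 1: insert 22 -> lo=[22] (size 1, max 22) hi=[] (size 0) -> median=22
Step 2: insert 26 -> lo=[22] (size 1, max 22) hi=[26] (size 1, min 26) -> median=24
Step 3: insert 28 -> lo=[22, 26] (size 2, max 26) hi=[28] (size 1, min 28) -> median=26
Step 4: insert 27 -> lo=[22, 26] (size 2, max 26) hi=[27, 28] (size 2, min 27) -> median=26.5
Step 5: insert 48 -> lo=[22, 26, 27] (size 3, max 27) hi=[28, 48] (size 2, min 28) -> median=27
Step 6: insert 23 -> lo=[22, 23, 26] (size 3, max 26) hi=[27, 28, 48] (size 3, min 27) -> median=26.5
Step 7: insert 44 -> lo=[22, 23, 26, 27] (size 4, max 27) hi=[28, 44, 48] (size 3, min 28) -> median=27
Step 8: insert 9 -> lo=[9, 22, 23, 26] (size 4, max 26) hi=[27, 28, 44, 48] (size 4, min 27) -> median=26.5
Step 9: insert 14 -> lo=[9, 14, 22, 23, 26] (size 5, max 26) hi=[27, 28, 44, 48] (size 4, min 27) -> median=26
Step 10: insert 46 -> lo=[9, 14, 22, 23, 26] (size 5, max 26) hi=[27, 28, 44, 46, 48] (size 5, min 27) -> median=26.5
Step 11: insert 16 -> lo=[9, 14, 16, 22, 23, 26] (size 6, max 26) hi=[27, 28, 44, 46, 48] (size 5, min 27) -> median=26
Step 12: insert 3 -> lo=[3, 9, 14, 16, 22, 23] (size 6, max 23) hi=[26, 27, 28, 44, 46, 48] (size 6, min 26) -> median=24.5
Step 13: insert 39 -> lo=[3, 9, 14, 16, 22, 23, 26] (size 7, max 26) hi=[27, 28, 39, 44, 46, 48] (size 6, min 27) -> median=26
Step 14: insert 41 -> lo=[3, 9, 14, 16, 22, 23, 26] (size 7, max 26) hi=[27, 28, 39, 41, 44, 46, 48] (size 7, min 27) -> median=26.5
Step 15: insert 22 -> lo=[3, 9, 14, 16, 22, 22, 23, 26] (size 8, max 26) hi=[27, 28, 39, 41, 44, 46, 48] (size 7, min 27) -> median=26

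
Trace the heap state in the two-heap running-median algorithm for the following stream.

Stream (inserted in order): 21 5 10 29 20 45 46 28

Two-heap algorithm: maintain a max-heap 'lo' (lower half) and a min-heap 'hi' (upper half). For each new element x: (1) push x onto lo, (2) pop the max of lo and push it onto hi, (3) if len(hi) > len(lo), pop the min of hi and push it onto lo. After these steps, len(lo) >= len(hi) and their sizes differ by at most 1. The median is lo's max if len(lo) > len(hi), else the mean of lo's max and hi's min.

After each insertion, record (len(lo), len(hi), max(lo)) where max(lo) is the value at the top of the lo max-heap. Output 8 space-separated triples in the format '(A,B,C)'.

Answer: (1,0,21) (1,1,5) (2,1,10) (2,2,10) (3,2,20) (3,3,20) (4,3,21) (4,4,21)

Derivation:
Step 1: insert 21 -> lo=[21] hi=[] -> (len(lo)=1, len(hi)=0, max(lo)=21)
Step 2: insert 5 -> lo=[5] hi=[21] -> (len(lo)=1, len(hi)=1, max(lo)=5)
Step 3: insert 10 -> lo=[5, 10] hi=[21] -> (len(lo)=2, len(hi)=1, max(lo)=10)
Step 4: insert 29 -> lo=[5, 10] hi=[21, 29] -> (len(lo)=2, len(hi)=2, max(lo)=10)
Step 5: insert 20 -> lo=[5, 10, 20] hi=[21, 29] -> (len(lo)=3, len(hi)=2, max(lo)=20)
Step 6: insert 45 -> lo=[5, 10, 20] hi=[21, 29, 45] -> (len(lo)=3, len(hi)=3, max(lo)=20)
Step 7: insert 46 -> lo=[5, 10, 20, 21] hi=[29, 45, 46] -> (len(lo)=4, len(hi)=3, max(lo)=21)
Step 8: insert 28 -> lo=[5, 10, 20, 21] hi=[28, 29, 45, 46] -> (len(lo)=4, len(hi)=4, max(lo)=21)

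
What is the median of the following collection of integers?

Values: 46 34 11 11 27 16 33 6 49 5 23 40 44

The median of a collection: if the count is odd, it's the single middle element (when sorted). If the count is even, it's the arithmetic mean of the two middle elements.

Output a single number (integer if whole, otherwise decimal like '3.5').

Step 1: insert 46 -> lo=[46] (size 1, max 46) hi=[] (size 0) -> median=46
Step 2: insert 34 -> lo=[34] (size 1, max 34) hi=[46] (size 1, min 46) -> median=40
Step 3: insert 11 -> lo=[11, 34] (size 2, max 34) hi=[46] (size 1, min 46) -> median=34
Step 4: insert 11 -> lo=[11, 11] (size 2, max 11) hi=[34, 46] (size 2, min 34) -> median=22.5
Step 5: insert 27 -> lo=[11, 11, 27] (size 3, max 27) hi=[34, 46] (size 2, min 34) -> median=27
Step 6: insert 16 -> lo=[11, 11, 16] (size 3, max 16) hi=[27, 34, 46] (size 3, min 27) -> median=21.5
Step 7: insert 33 -> lo=[11, 11, 16, 27] (size 4, max 27) hi=[33, 34, 46] (size 3, min 33) -> median=27
Step 8: insert 6 -> lo=[6, 11, 11, 16] (size 4, max 16) hi=[27, 33, 34, 46] (size 4, min 27) -> median=21.5
Step 9: insert 49 -> lo=[6, 11, 11, 16, 27] (size 5, max 27) hi=[33, 34, 46, 49] (size 4, min 33) -> median=27
Step 10: insert 5 -> lo=[5, 6, 11, 11, 16] (size 5, max 16) hi=[27, 33, 34, 46, 49] (size 5, min 27) -> median=21.5
Step 11: insert 23 -> lo=[5, 6, 11, 11, 16, 23] (size 6, max 23) hi=[27, 33, 34, 46, 49] (size 5, min 27) -> median=23
Step 12: insert 40 -> lo=[5, 6, 11, 11, 16, 23] (size 6, max 23) hi=[27, 33, 34, 40, 46, 49] (size 6, min 27) -> median=25
Step 13: insert 44 -> lo=[5, 6, 11, 11, 16, 23, 27] (size 7, max 27) hi=[33, 34, 40, 44, 46, 49] (size 6, min 33) -> median=27

Answer: 27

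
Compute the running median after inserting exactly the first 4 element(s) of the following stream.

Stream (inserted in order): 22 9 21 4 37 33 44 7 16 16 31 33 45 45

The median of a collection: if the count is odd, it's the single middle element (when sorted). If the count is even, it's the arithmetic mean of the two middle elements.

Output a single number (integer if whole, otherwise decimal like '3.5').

Answer: 15

Derivation:
Step 1: insert 22 -> lo=[22] (size 1, max 22) hi=[] (size 0) -> median=22
Step 2: insert 9 -> lo=[9] (size 1, max 9) hi=[22] (size 1, min 22) -> median=15.5
Step 3: insert 21 -> lo=[9, 21] (size 2, max 21) hi=[22] (size 1, min 22) -> median=21
Step 4: insert 4 -> lo=[4, 9] (size 2, max 9) hi=[21, 22] (size 2, min 21) -> median=15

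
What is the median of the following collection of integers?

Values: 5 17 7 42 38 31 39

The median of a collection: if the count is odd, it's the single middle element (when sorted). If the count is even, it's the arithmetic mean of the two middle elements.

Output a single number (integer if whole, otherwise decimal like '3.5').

Step 1: insert 5 -> lo=[5] (size 1, max 5) hi=[] (size 0) -> median=5
Step 2: insert 17 -> lo=[5] (size 1, max 5) hi=[17] (size 1, min 17) -> median=11
Step 3: insert 7 -> lo=[5, 7] (size 2, max 7) hi=[17] (size 1, min 17) -> median=7
Step 4: insert 42 -> lo=[5, 7] (size 2, max 7) hi=[17, 42] (size 2, min 17) -> median=12
Step 5: insert 38 -> lo=[5, 7, 17] (size 3, max 17) hi=[38, 42] (size 2, min 38) -> median=17
Step 6: insert 31 -> lo=[5, 7, 17] (size 3, max 17) hi=[31, 38, 42] (size 3, min 31) -> median=24
Step 7: insert 39 -> lo=[5, 7, 17, 31] (size 4, max 31) hi=[38, 39, 42] (size 3, min 38) -> median=31

Answer: 31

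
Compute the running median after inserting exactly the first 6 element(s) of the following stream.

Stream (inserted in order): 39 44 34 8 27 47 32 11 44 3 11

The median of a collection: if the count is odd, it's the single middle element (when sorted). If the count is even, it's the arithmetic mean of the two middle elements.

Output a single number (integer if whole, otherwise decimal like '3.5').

Step 1: insert 39 -> lo=[39] (size 1, max 39) hi=[] (size 0) -> median=39
Step 2: insert 44 -> lo=[39] (size 1, max 39) hi=[44] (size 1, min 44) -> median=41.5
Step 3: insert 34 -> lo=[34, 39] (size 2, max 39) hi=[44] (size 1, min 44) -> median=39
Step 4: insert 8 -> lo=[8, 34] (size 2, max 34) hi=[39, 44] (size 2, min 39) -> median=36.5
Step 5: insert 27 -> lo=[8, 27, 34] (size 3, max 34) hi=[39, 44] (size 2, min 39) -> median=34
Step 6: insert 47 -> lo=[8, 27, 34] (size 3, max 34) hi=[39, 44, 47] (size 3, min 39) -> median=36.5

Answer: 36.5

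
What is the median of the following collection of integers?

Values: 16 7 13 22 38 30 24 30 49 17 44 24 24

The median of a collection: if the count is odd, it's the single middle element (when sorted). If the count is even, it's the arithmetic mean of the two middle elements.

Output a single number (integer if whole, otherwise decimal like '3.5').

Answer: 24

Derivation:
Step 1: insert 16 -> lo=[16] (size 1, max 16) hi=[] (size 0) -> median=16
Step 2: insert 7 -> lo=[7] (size 1, max 7) hi=[16] (size 1, min 16) -> median=11.5
Step 3: insert 13 -> lo=[7, 13] (size 2, max 13) hi=[16] (size 1, min 16) -> median=13
Step 4: insert 22 -> lo=[7, 13] (size 2, max 13) hi=[16, 22] (size 2, min 16) -> median=14.5
Step 5: insert 38 -> lo=[7, 13, 16] (size 3, max 16) hi=[22, 38] (size 2, min 22) -> median=16
Step 6: insert 30 -> lo=[7, 13, 16] (size 3, max 16) hi=[22, 30, 38] (size 3, min 22) -> median=19
Step 7: insert 24 -> lo=[7, 13, 16, 22] (size 4, max 22) hi=[24, 30, 38] (size 3, min 24) -> median=22
Step 8: insert 30 -> lo=[7, 13, 16, 22] (size 4, max 22) hi=[24, 30, 30, 38] (size 4, min 24) -> median=23
Step 9: insert 49 -> lo=[7, 13, 16, 22, 24] (size 5, max 24) hi=[30, 30, 38, 49] (size 4, min 30) -> median=24
Step 10: insert 17 -> lo=[7, 13, 16, 17, 22] (size 5, max 22) hi=[24, 30, 30, 38, 49] (size 5, min 24) -> median=23
Step 11: insert 44 -> lo=[7, 13, 16, 17, 22, 24] (size 6, max 24) hi=[30, 30, 38, 44, 49] (size 5, min 30) -> median=24
Step 12: insert 24 -> lo=[7, 13, 16, 17, 22, 24] (size 6, max 24) hi=[24, 30, 30, 38, 44, 49] (size 6, min 24) -> median=24
Step 13: insert 24 -> lo=[7, 13, 16, 17, 22, 24, 24] (size 7, max 24) hi=[24, 30, 30, 38, 44, 49] (size 6, min 24) -> median=24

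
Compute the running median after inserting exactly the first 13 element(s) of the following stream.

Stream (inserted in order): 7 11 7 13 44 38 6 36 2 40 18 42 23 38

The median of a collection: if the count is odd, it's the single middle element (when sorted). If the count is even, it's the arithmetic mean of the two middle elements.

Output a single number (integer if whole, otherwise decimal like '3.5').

Step 1: insert 7 -> lo=[7] (size 1, max 7) hi=[] (size 0) -> median=7
Step 2: insert 11 -> lo=[7] (size 1, max 7) hi=[11] (size 1, min 11) -> median=9
Step 3: insert 7 -> lo=[7, 7] (size 2, max 7) hi=[11] (size 1, min 11) -> median=7
Step 4: insert 13 -> lo=[7, 7] (size 2, max 7) hi=[11, 13] (size 2, min 11) -> median=9
Step 5: insert 44 -> lo=[7, 7, 11] (size 3, max 11) hi=[13, 44] (size 2, min 13) -> median=11
Step 6: insert 38 -> lo=[7, 7, 11] (size 3, max 11) hi=[13, 38, 44] (size 3, min 13) -> median=12
Step 7: insert 6 -> lo=[6, 7, 7, 11] (size 4, max 11) hi=[13, 38, 44] (size 3, min 13) -> median=11
Step 8: insert 36 -> lo=[6, 7, 7, 11] (size 4, max 11) hi=[13, 36, 38, 44] (size 4, min 13) -> median=12
Step 9: insert 2 -> lo=[2, 6, 7, 7, 11] (size 5, max 11) hi=[13, 36, 38, 44] (size 4, min 13) -> median=11
Step 10: insert 40 -> lo=[2, 6, 7, 7, 11] (size 5, max 11) hi=[13, 36, 38, 40, 44] (size 5, min 13) -> median=12
Step 11: insert 18 -> lo=[2, 6, 7, 7, 11, 13] (size 6, max 13) hi=[18, 36, 38, 40, 44] (size 5, min 18) -> median=13
Step 12: insert 42 -> lo=[2, 6, 7, 7, 11, 13] (size 6, max 13) hi=[18, 36, 38, 40, 42, 44] (size 6, min 18) -> median=15.5
Step 13: insert 23 -> lo=[2, 6, 7, 7, 11, 13, 18] (size 7, max 18) hi=[23, 36, 38, 40, 42, 44] (size 6, min 23) -> median=18

Answer: 18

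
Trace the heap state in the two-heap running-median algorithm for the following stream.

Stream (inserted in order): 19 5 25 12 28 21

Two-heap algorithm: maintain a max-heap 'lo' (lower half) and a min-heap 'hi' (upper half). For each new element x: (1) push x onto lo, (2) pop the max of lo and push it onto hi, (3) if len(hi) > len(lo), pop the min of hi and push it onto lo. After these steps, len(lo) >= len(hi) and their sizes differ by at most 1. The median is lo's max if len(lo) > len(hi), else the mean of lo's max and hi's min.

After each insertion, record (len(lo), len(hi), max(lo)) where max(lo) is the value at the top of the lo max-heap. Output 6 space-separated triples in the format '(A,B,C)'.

Answer: (1,0,19) (1,1,5) (2,1,19) (2,2,12) (3,2,19) (3,3,19)

Derivation:
Step 1: insert 19 -> lo=[19] hi=[] -> (len(lo)=1, len(hi)=0, max(lo)=19)
Step 2: insert 5 -> lo=[5] hi=[19] -> (len(lo)=1, len(hi)=1, max(lo)=5)
Step 3: insert 25 -> lo=[5, 19] hi=[25] -> (len(lo)=2, len(hi)=1, max(lo)=19)
Step 4: insert 12 -> lo=[5, 12] hi=[19, 25] -> (len(lo)=2, len(hi)=2, max(lo)=12)
Step 5: insert 28 -> lo=[5, 12, 19] hi=[25, 28] -> (len(lo)=3, len(hi)=2, max(lo)=19)
Step 6: insert 21 -> lo=[5, 12, 19] hi=[21, 25, 28] -> (len(lo)=3, len(hi)=3, max(lo)=19)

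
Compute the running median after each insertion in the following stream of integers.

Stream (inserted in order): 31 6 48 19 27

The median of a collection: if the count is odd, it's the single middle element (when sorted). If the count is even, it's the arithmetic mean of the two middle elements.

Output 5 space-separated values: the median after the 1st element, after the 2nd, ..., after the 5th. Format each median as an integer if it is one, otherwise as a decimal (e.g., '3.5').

Step 1: insert 31 -> lo=[31] (size 1, max 31) hi=[] (size 0) -> median=31
Step 2: insert 6 -> lo=[6] (size 1, max 6) hi=[31] (size 1, min 31) -> median=18.5
Step 3: insert 48 -> lo=[6, 31] (size 2, max 31) hi=[48] (size 1, min 48) -> median=31
Step 4: insert 19 -> lo=[6, 19] (size 2, max 19) hi=[31, 48] (size 2, min 31) -> median=25
Step 5: insert 27 -> lo=[6, 19, 27] (size 3, max 27) hi=[31, 48] (size 2, min 31) -> median=27

Answer: 31 18.5 31 25 27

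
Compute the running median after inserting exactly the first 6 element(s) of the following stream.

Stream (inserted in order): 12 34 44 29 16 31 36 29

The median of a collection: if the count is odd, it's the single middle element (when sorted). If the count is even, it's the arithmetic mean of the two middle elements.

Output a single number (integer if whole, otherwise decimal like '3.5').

Step 1: insert 12 -> lo=[12] (size 1, max 12) hi=[] (size 0) -> median=12
Step 2: insert 34 -> lo=[12] (size 1, max 12) hi=[34] (size 1, min 34) -> median=23
Step 3: insert 44 -> lo=[12, 34] (size 2, max 34) hi=[44] (size 1, min 44) -> median=34
Step 4: insert 29 -> lo=[12, 29] (size 2, max 29) hi=[34, 44] (size 2, min 34) -> median=31.5
Step 5: insert 16 -> lo=[12, 16, 29] (size 3, max 29) hi=[34, 44] (size 2, min 34) -> median=29
Step 6: insert 31 -> lo=[12, 16, 29] (size 3, max 29) hi=[31, 34, 44] (size 3, min 31) -> median=30

Answer: 30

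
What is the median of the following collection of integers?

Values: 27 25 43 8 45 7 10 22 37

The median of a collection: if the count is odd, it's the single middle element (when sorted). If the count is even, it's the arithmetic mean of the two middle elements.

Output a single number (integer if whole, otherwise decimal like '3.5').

Step 1: insert 27 -> lo=[27] (size 1, max 27) hi=[] (size 0) -> median=27
Step 2: insert 25 -> lo=[25] (size 1, max 25) hi=[27] (size 1, min 27) -> median=26
Step 3: insert 43 -> lo=[25, 27] (size 2, max 27) hi=[43] (size 1, min 43) -> median=27
Step 4: insert 8 -> lo=[8, 25] (size 2, max 25) hi=[27, 43] (size 2, min 27) -> median=26
Step 5: insert 45 -> lo=[8, 25, 27] (size 3, max 27) hi=[43, 45] (size 2, min 43) -> median=27
Step 6: insert 7 -> lo=[7, 8, 25] (size 3, max 25) hi=[27, 43, 45] (size 3, min 27) -> median=26
Step 7: insert 10 -> lo=[7, 8, 10, 25] (size 4, max 25) hi=[27, 43, 45] (size 3, min 27) -> median=25
Step 8: insert 22 -> lo=[7, 8, 10, 22] (size 4, max 22) hi=[25, 27, 43, 45] (size 4, min 25) -> median=23.5
Step 9: insert 37 -> lo=[7, 8, 10, 22, 25] (size 5, max 25) hi=[27, 37, 43, 45] (size 4, min 27) -> median=25

Answer: 25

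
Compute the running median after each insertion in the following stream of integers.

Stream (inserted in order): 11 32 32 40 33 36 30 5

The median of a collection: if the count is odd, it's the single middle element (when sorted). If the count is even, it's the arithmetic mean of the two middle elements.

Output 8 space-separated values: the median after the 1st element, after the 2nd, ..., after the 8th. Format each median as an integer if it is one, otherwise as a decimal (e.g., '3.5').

Answer: 11 21.5 32 32 32 32.5 32 32

Derivation:
Step 1: insert 11 -> lo=[11] (size 1, max 11) hi=[] (size 0) -> median=11
Step 2: insert 32 -> lo=[11] (size 1, max 11) hi=[32] (size 1, min 32) -> median=21.5
Step 3: insert 32 -> lo=[11, 32] (size 2, max 32) hi=[32] (size 1, min 32) -> median=32
Step 4: insert 40 -> lo=[11, 32] (size 2, max 32) hi=[32, 40] (size 2, min 32) -> median=32
Step 5: insert 33 -> lo=[11, 32, 32] (size 3, max 32) hi=[33, 40] (size 2, min 33) -> median=32
Step 6: insert 36 -> lo=[11, 32, 32] (size 3, max 32) hi=[33, 36, 40] (size 3, min 33) -> median=32.5
Step 7: insert 30 -> lo=[11, 30, 32, 32] (size 4, max 32) hi=[33, 36, 40] (size 3, min 33) -> median=32
Step 8: insert 5 -> lo=[5, 11, 30, 32] (size 4, max 32) hi=[32, 33, 36, 40] (size 4, min 32) -> median=32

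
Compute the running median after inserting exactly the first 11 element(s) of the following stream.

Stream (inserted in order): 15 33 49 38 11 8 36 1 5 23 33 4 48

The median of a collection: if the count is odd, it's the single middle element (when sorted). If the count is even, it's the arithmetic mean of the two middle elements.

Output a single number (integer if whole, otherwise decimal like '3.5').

Step 1: insert 15 -> lo=[15] (size 1, max 15) hi=[] (size 0) -> median=15
Step 2: insert 33 -> lo=[15] (size 1, max 15) hi=[33] (size 1, min 33) -> median=24
Step 3: insert 49 -> lo=[15, 33] (size 2, max 33) hi=[49] (size 1, min 49) -> median=33
Step 4: insert 38 -> lo=[15, 33] (size 2, max 33) hi=[38, 49] (size 2, min 38) -> median=35.5
Step 5: insert 11 -> lo=[11, 15, 33] (size 3, max 33) hi=[38, 49] (size 2, min 38) -> median=33
Step 6: insert 8 -> lo=[8, 11, 15] (size 3, max 15) hi=[33, 38, 49] (size 3, min 33) -> median=24
Step 7: insert 36 -> lo=[8, 11, 15, 33] (size 4, max 33) hi=[36, 38, 49] (size 3, min 36) -> median=33
Step 8: insert 1 -> lo=[1, 8, 11, 15] (size 4, max 15) hi=[33, 36, 38, 49] (size 4, min 33) -> median=24
Step 9: insert 5 -> lo=[1, 5, 8, 11, 15] (size 5, max 15) hi=[33, 36, 38, 49] (size 4, min 33) -> median=15
Step 10: insert 23 -> lo=[1, 5, 8, 11, 15] (size 5, max 15) hi=[23, 33, 36, 38, 49] (size 5, min 23) -> median=19
Step 11: insert 33 -> lo=[1, 5, 8, 11, 15, 23] (size 6, max 23) hi=[33, 33, 36, 38, 49] (size 5, min 33) -> median=23

Answer: 23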